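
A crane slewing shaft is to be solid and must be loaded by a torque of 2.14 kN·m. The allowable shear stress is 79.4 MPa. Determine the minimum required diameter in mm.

For a solid shaft τ_max = 16T/(πd³), so d = (16T/(π τ_allow))^(1/3) = (16·2140/(π·7.94×10^7))^(1/3) = 0.05158 m.

51.6 mm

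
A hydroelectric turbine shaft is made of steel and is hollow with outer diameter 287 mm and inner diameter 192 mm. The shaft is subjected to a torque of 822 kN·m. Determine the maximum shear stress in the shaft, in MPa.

221 MPa

J = π(d_o⁴ − d_i⁴)/32 = π(0.287⁴ − 0.192⁴)/32 = 5.327×10^-4 m⁴.
τ_max = T·r/J = 822000 × 0.143 / 5.327×10^-4 = 2.214×10^8 Pa.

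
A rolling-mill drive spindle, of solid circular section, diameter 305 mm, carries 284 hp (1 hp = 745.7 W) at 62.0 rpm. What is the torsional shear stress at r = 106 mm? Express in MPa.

4.07 MPa

ω = 2π·62.0/60 = 6.493 rad/s, so T = P/ω = 284×745.7 / 6.493 = 32620 N·m.
J = πd⁴/32 = π(0.305)⁴/32 = 8.496×10^-4 m⁴.
Shear stress varies linearly with radius: τ = T·r/J = 32620 × 0.106 / 8.496×10^-4 = 4.070×10^6 Pa.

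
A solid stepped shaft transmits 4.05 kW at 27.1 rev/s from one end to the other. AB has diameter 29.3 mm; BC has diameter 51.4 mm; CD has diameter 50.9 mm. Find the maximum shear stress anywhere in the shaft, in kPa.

4820 kPa

ω = 2π·27.1 = 170.3 rad/s, so T = P/ω = 4.05×10³ / 170.3 = 23.79 N·m.
Under the same torque, τ_max = 16T/(πd³) is largest where d is smallest — segment AB (d = 29.3 mm).
τ_max = 16·23.79/(π·(0.0293)³) = 4.816×10^6 Pa.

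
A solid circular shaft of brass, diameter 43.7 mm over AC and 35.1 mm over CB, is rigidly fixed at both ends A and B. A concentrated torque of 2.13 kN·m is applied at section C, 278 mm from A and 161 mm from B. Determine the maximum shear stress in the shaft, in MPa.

Compatibility: T_A·a/J_AC = T_B·b/J_CB with T_A + T_B = T₀.
J_AC = 3.58×10^-7 m⁴, J_CB = 1.49×10^-7 m⁴, so T_A = T₀·(J_AC/a)/((J_AC/a)+(J_CB/b)) = 1239 N·m, T_B = 890.7 N·m.
τ in each portion: τ_AC = 7.56×10^7 Pa, τ_CB = 1.05×10^8 Pa; maximum is in CB.
τ_max = T_CB·r/J = 890.7·0.0175/1.49×10^-7 = 1.049×10^8 Pa.

105 MPa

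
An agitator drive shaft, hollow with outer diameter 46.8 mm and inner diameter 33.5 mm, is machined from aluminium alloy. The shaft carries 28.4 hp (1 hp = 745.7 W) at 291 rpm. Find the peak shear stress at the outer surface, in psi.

ω = 2π·291/60 = 30.47 rad/s, so T = P/ω = 28.4×745.7 / 30.47 = 695.0 N·m.
J = π(d_o⁴ − d_i⁴)/32 = π(0.0468⁴ − 0.0335⁴)/32 = 3.473×10^-7 m⁴.
τ_max = T·r/J = 695.0 × 0.0234 / 3.473×10^-7 = 4.682×10^7 Pa.

6790 psi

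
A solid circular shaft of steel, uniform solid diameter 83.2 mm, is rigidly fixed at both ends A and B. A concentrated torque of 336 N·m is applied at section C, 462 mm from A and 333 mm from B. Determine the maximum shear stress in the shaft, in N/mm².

1.73 N/mm²

With uniform GJ and both ends fixed, compatibility θ_AC = θ_CB gives T_A·a = T_B·b, together with T_A + T_B = T₀.
T_A = T₀·b/(a+b) = 336.0·333/795.0 = 140.7 N·m; T_B = 195.3 N·m.
τ in each portion: τ_AC = 1.24×10^6 Pa, τ_CB = 1.73×10^6 Pa; maximum is in CB.
τ_max = T_CB·r/J = 195.3·0.0416/4.70×10^-6 = 1.727×10^6 Pa.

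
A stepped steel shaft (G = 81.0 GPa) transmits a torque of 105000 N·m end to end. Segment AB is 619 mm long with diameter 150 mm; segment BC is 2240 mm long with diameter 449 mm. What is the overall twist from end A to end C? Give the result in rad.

0.0169 rad

J_AB = π(0.150)⁴/32 = 4.97×10^-5 m⁴; J_BC = π(0.449)⁴/32 = 3.99×10^-3 m⁴.
θ = (T/G)·Σ L_i/J_i = (105000/81.0×10⁹)·(0.619/4.97×10^-5 + 2.24/3.99×10^-3) = 0.01687 rad.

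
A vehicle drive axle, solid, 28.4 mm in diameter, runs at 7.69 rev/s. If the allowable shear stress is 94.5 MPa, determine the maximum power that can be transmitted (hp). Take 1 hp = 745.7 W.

27.5 hp

J = πd⁴/32 = π(0.0284)⁴/32 = 6.387×10^-8 m⁴.
T_max = τ_allow·J/r = 9.45×10^7 × 6.387×10^-8 / 0.0142 = 425.0 N·m.
ω = 2π·7.69 = 48.32 rad/s, so P_max = T_max·ω = 2.054×10^4 W.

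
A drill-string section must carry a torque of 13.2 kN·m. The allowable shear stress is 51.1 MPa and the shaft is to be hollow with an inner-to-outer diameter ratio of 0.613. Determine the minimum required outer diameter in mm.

For a hollow shaft with d_i/d_o = 0.613: τ_max = 16T/(π d_o³ (1−k⁴)), so d_o = [16T/(π τ_allow (1−k⁴))]^(1/3) = [16·13200/(π·5.11×10^7·0.8588)]^(1/3) = 0.1153 m.

115 mm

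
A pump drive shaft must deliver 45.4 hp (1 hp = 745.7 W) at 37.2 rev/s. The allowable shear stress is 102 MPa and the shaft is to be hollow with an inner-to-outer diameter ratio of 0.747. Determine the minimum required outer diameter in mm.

21.9 mm

ω = 2π·37.2 = 233.7 rad/s, so T = P/ω = 45.4×745.7 / 233.7 = 144.8 N·m.
For a hollow shaft with d_i/d_o = 0.747: τ_max = 16T/(π d_o³ (1−k⁴)), so d_o = [16T/(π τ_allow (1−k⁴))]^(1/3) = [16·144.8/(π·1.02×10^8·0.6886)]^(1/3) = 0.02190 m.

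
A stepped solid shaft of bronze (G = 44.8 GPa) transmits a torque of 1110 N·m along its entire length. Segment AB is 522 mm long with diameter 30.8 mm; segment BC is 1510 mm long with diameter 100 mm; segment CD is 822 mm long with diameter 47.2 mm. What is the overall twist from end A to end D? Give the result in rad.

0.192 rad

J_AB = π(0.0308)⁴/32 = 8.83×10^-8 m⁴; J_BC = π(0.100)⁴/32 = 9.82×10^-6 m⁴; J_CD = π(0.0472)⁴/32 = 4.87×10^-7 m⁴.
θ = (T/G)·Σ L_i/J_i = (1110/44.8×10⁹)·(0.522/8.83×10^-8 + 1.51/9.82×10^-6 + 0.822/4.87×10^-7) = 0.1920 rad.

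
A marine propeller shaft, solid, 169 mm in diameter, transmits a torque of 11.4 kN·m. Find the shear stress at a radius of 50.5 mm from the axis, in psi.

J = πd⁴/32 = π(0.169)⁴/32 = 8.008×10^-5 m⁴.
Shear stress varies linearly with radius: τ = T·r/J = 11400 × 0.0505 / 8.008×10^-5 = 7.189×10^6 Pa.

1040 psi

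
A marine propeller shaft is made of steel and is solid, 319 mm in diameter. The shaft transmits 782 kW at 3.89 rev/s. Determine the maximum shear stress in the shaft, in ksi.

0.728 ksi

ω = 2π·3.89 = 24.44 rad/s, so T = P/ω = 782×10³ / 24.44 = 31990 N·m.
J = πd⁴/32 = π(0.319)⁴/32 = 1.017×10^-3 m⁴.
τ_max = T·r/J = 31990 × 0.160 / 1.017×10^-3 = 5.020×10^6 Pa.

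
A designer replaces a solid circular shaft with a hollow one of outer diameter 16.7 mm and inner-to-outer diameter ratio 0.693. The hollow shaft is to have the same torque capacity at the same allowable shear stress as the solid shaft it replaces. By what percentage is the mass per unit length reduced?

38.1 %

Equal τ_max and T ⇒ the solid shaft needs d_s³ = d_o³(1−k⁴), so d_s = 16.7·(1−0.693⁴)^(1/3) = 15.30 mm.
Area ratio A_h/A_s = d_o²(1−k²)/d_s² = (1−k²)/(1−k⁴)^(2/3) = 0.6190.
Mass saving = 1 − 0.6190 = 38.1 %.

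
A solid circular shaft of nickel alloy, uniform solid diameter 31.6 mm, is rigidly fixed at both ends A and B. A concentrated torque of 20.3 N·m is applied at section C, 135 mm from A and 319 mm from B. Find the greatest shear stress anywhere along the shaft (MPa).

With uniform GJ and both ends fixed, compatibility θ_AC = θ_CB gives T_A·a = T_B·b, together with T_A + T_B = T₀.
T_A = T₀·b/(a+b) = 20.30·319/454.0 = 14.26 N·m; T_B = 6.036 N·m.
τ in each portion: τ_AC = 2.30×10^6 Pa, τ_CB = 9.74×10^5 Pa; maximum is in AC.
τ_max = T_AC·r/J = 14.26·0.0158/9.79×10^-8 = 2.302×10^6 Pa.

2.30 MPa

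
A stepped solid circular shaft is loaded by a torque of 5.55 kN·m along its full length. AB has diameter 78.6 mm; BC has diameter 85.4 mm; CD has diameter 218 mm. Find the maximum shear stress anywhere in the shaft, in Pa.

Under the same torque, τ_max = 16T/(πd³) is largest where d is smallest — segment AB (d = 78.6 mm).
τ_max = 16·5550/(π·(0.0786)³) = 5.821×10^7 Pa.

5.82e7 Pa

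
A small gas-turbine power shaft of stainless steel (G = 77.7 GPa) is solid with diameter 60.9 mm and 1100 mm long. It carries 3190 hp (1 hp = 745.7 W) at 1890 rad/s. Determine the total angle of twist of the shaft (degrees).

ω = 1890 rad/s, so T = P/ω = 3190×745.7 / 1890 = 1259 N·m.
J = πd⁴/32 = π(0.0609)⁴/32 = 1.350×10^-6 m⁴.
θ = T·L/(G·J) = 1259 × 1.10 / (77.7×10⁹ × 1.350×10^-6) = 0.01319 rad.

0.756°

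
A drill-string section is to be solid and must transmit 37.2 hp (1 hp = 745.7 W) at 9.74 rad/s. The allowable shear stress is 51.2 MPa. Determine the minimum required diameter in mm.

ω = 9.74 rad/s, so T = P/ω = 37.2×745.7 / 9.740 = 2848 N·m.
For a solid shaft τ_max = 16T/(πd³), so d = (16T/(π τ_allow))^(1/3) = (16·2848/(π·5.12×10^7))^(1/3) = 0.06568 m.

65.7 mm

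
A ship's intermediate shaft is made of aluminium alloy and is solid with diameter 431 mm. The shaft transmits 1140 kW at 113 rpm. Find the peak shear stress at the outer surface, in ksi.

ω = 2π·113/60 = 11.83 rad/s, so T = P/ω = 1140×10³ / 11.83 = 96340 N·m.
J = πd⁴/32 = π(0.431)⁴/32 = 3.388×10^-3 m⁴.
τ_max = T·r/J = 96340 × 0.215 / 3.388×10^-3 = 6.128×10^6 Pa.

0.889 ksi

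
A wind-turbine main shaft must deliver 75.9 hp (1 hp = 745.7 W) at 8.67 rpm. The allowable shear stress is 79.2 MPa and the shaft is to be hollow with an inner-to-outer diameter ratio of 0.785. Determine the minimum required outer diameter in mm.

ω = 2π·8.67/60 = 0.9079 rad/s, so T = P/ω = 75.9×745.7 / 0.9079 = 62340 N·m.
For a hollow shaft with d_i/d_o = 0.785: τ_max = 16T/(π d_o³ (1−k⁴)), so d_o = [16T/(π τ_allow (1−k⁴))]^(1/3) = [16·62340/(π·7.92×10^7·0.6203)]^(1/3) = 0.1863 m.

186 mm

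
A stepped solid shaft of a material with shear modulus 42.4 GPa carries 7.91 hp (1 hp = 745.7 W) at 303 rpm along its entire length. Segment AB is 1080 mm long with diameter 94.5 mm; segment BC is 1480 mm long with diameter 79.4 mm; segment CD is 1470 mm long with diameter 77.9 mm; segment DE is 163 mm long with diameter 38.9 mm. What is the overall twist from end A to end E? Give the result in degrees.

ω = 2π·303/60 = 31.73 rad/s, so T = P/ω = 7.91×745.7 / 31.73 = 185.9 N·m.
J_AB = π(0.0945)⁴/32 = 7.83×10^-6 m⁴; J_BC = π(0.0794)⁴/32 = 3.90×10^-6 m⁴; J_CD = π(0.0779)⁴/32 = 3.62×10^-6 m⁴; J_DE = π(0.0389)⁴/32 = 2.25×10^-7 m⁴.
θ = (T/G)·Σ L_i/J_i = (185.9/42.4×10⁹)·(1.08/7.83×10^-6 + 1.48/3.90×10^-6 + 1.47/3.62×10^-6 + 0.163/2.25×10^-7) = 7.229×10^-3 rad.

0.414°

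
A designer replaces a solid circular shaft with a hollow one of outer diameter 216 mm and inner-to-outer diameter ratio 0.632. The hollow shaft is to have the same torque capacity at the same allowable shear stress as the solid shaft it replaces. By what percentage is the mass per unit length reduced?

Equal τ_max and T ⇒ the solid shaft needs d_s³ = d_o³(1−k⁴), so d_s = 216·(1−0.632⁴)^(1/3) = 203.8 mm.
Area ratio A_h/A_s = d_o²(1−k²)/d_s² = (1−k²)/(1−k⁴)^(2/3) = 0.6744.
Mass saving = 1 − 0.6744 = 32.6 %.

32.6 %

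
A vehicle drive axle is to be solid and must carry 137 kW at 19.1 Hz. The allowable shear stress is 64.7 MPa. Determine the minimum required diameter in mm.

44.8 mm

ω = 2π·19.1 = 120.0 rad/s, so T = P/ω = 137×10³ / 120.0 = 1142 N·m.
For a solid shaft τ_max = 16T/(πd³), so d = (16T/(π τ_allow))^(1/3) = (16·1142/(π·6.47×10^7))^(1/3) = 0.04479 m.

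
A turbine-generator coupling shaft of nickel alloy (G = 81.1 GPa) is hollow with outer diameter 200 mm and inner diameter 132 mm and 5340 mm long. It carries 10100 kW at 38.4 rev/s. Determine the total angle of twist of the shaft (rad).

ω = 2π·38.4 = 241.3 rad/s, so T = P/ω = 10100×10³ / 241.3 = 41860 N·m.
J = π(d_o⁴ − d_i⁴)/32 = π(0.200⁴ − 0.132⁴)/32 = 1.273×10^-4 m⁴.
θ = T·L/(G·J) = 41860 × 5.34 / (81.1×10⁹ × 1.273×10^-4) = 0.02166 rad.

0.0217 rad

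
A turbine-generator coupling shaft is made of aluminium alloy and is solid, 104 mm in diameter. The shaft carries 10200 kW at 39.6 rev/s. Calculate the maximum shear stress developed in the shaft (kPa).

186000 kPa

ω = 2π·39.6 = 248.8 rad/s, so T = P/ω = 10200×10³ / 248.8 = 40990 N·m.
J = πd⁴/32 = π(0.104)⁴/32 = 1.149×10^-5 m⁴.
τ_max = T·r/J = 40990 × 0.0520 / 1.149×10^-5 = 1.856×10^8 Pa.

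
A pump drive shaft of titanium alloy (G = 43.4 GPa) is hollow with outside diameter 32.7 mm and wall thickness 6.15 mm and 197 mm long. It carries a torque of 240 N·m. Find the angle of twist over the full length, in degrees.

J = π(d_o⁴ − d_i⁴)/32 = π(0.0327⁴ − 0.0204⁴)/32 = 9.525×10^-8 m⁴.
θ = T·L/(G·J) = 240.0 × 0.197 / (43.4×10⁹ × 9.525×10^-8) = 0.01144 rad.

0.655°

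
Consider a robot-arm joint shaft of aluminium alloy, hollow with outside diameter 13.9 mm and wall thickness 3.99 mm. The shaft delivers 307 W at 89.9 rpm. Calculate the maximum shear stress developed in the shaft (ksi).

9.27 ksi

ω = 2π·89.9/60 = 9.414 rad/s, so T = P/ω = 307 / 9.414 = 32.61 N·m.
J = π(d_o⁴ − d_i⁴)/32 = π(0.0139⁴ − 0.00592⁴)/32 = 3.544×10^-9 m⁴.
τ_max = T·r/J = 32.61 × 0.00695 / 3.544×10^-9 = 6.394×10^7 Pa.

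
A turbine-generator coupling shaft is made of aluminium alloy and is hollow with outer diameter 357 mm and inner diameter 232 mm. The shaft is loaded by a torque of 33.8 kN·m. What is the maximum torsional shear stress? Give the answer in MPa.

4.60 MPa

J = π(d_o⁴ − d_i⁴)/32 = π(0.357⁴ − 0.232⁴)/32 = 1.310×10^-3 m⁴.
τ_max = T·r/J = 33800 × 0.178 / 1.310×10^-3 = 4.605×10^6 Pa.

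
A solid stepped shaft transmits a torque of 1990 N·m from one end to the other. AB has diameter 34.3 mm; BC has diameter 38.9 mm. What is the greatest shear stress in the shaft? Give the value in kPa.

251000 kPa

Under the same torque, τ_max = 16T/(πd³) is largest where d is smallest — segment AB (d = 34.3 mm).
τ_max = 16·1990/(π·(0.0343)³) = 2.512×10^8 Pa.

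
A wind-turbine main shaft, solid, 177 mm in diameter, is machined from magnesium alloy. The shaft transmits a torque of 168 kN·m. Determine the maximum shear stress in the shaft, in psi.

22400 psi

J = πd⁴/32 = π(0.177)⁴/32 = 9.636×10^-5 m⁴.
τ_max = T·r/J = 168000 × 0.0885 / 9.636×10^-5 = 1.543×10^8 Pa.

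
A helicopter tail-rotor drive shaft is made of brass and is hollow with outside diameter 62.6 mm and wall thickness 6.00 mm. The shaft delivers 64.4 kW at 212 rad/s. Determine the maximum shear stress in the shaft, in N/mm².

11.0 N/mm²

ω = 212 rad/s, so T = P/ω = 64.4×10³ / 212.0 = 303.8 N·m.
J = π(d_o⁴ − d_i⁴)/32 = π(0.0626⁴ − 0.0506⁴)/32 = 8.641×10^-7 m⁴.
τ_max = T·r/J = 303.8 × 0.0313 / 8.641×10^-7 = 1.100×10^7 Pa.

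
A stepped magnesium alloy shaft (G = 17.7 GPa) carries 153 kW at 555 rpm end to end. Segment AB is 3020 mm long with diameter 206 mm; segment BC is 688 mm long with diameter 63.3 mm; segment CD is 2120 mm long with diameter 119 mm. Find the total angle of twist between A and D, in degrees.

ω = 2π·555/60 = 58.12 rad/s, so T = P/ω = 153×10³ / 58.12 = 2633 N·m.
J_AB = π(0.206)⁴/32 = 1.77×10^-4 m⁴; J_BC = π(0.0633)⁴/32 = 1.58×10^-6 m⁴; J_CD = π(0.119)⁴/32 = 1.97×10^-5 m⁴.
θ = (T/G)·Σ L_i/J_i = (2633/17.7×10⁹)·(3.02/1.77×10^-4 + 0.688/1.58×10^-6 + 2.12/1.97×10^-5) = 0.08348 rad.

4.78°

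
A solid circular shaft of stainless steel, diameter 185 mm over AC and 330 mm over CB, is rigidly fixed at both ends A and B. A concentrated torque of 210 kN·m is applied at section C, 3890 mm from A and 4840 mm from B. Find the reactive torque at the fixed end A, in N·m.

23000 N·m

Compatibility: T_A·a/J_AC = T_B·b/J_CB with T_A + T_B = T₀.
J_AC = 1.15×10^-4 m⁴, J_CB = 1.16×10^-3 m⁴, so T_A = T₀·(J_AC/a)/((J_AC/a)+(J_CB/b)) = 22980 N·m, T_B = 187000 N·m.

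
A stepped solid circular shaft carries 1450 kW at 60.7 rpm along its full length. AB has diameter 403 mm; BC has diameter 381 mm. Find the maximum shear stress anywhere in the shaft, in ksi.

3.05 ksi

ω = 2π·60.7/60 = 6.356 rad/s, so T = P/ω = 1450×10³ / 6.356 = 228100 N·m.
Under the same torque, τ_max = 16T/(πd³) is largest where d is smallest — segment BC (d = 381 mm).
τ_max = 16·228100/(π·(0.381)³) = 2.101×10^7 Pa.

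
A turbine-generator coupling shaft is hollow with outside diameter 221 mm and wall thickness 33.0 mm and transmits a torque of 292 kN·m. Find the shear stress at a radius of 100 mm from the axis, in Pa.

J = π(d_o⁴ − d_i⁴)/32 = π(0.221⁴ − 0.155⁴)/32 = 1.775×10^-4 m⁴.
Shear stress varies linearly with radius: τ = T·r/J = 292000 × 0.100 / 1.775×10^-4 = 1.645×10^8 Pa.

1.64e8 Pa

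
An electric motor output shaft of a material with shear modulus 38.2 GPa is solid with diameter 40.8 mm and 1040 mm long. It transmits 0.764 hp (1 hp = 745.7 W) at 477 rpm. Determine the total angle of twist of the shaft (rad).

0.00114 rad

ω = 2π·477/60 = 49.95 rad/s, so T = P/ω = 0.764×745.7 / 49.95 = 11.41 N·m.
J = πd⁴/32 = π(0.0408)⁴/32 = 2.720×10^-7 m⁴.
θ = T·L/(G·J) = 11.41 × 1.04 / (38.2×10⁹ × 2.720×10^-7) = 1.141×10^-3 rad.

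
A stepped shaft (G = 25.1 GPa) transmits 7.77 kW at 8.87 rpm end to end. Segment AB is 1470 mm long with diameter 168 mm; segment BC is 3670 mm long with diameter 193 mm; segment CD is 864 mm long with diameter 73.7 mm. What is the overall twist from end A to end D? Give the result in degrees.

6.57°

ω = 2π·8.87/60 = 0.9289 rad/s, so T = P/ω = 7.77×10³ / 0.9289 = 8365 N·m.
J_AB = π(0.168)⁴/32 = 7.82×10^-5 m⁴; J_BC = π(0.193)⁴/32 = 1.36×10^-4 m⁴; J_CD = π(0.0737)⁴/32 = 2.90×10^-6 m⁴.
θ = (T/G)·Σ L_i/J_i = (8365/25.1×10⁹)·(1.47/7.82×10^-5 + 3.67/1.36×10^-4 + 0.864/2.90×10^-6) = 0.1147 rad.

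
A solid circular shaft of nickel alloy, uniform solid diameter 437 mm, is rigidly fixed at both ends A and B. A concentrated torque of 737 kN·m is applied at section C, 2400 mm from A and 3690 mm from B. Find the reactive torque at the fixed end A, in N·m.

With uniform GJ and both ends fixed, compatibility θ_AC = θ_CB gives T_A·a = T_B·b, together with T_A + T_B = T₀.
T_A = T₀·b/(a+b) = 737000·3690/6090 = 446600 N·m; T_B = 290400 N·m.

447000 N·m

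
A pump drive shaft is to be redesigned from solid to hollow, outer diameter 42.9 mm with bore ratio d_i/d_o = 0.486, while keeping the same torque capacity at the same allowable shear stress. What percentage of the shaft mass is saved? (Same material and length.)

Equal τ_max and T ⇒ the solid shaft needs d_s³ = d_o³(1−k⁴), so d_s = 42.9·(1−0.486⁴)^(1/3) = 42.09 mm.
Area ratio A_h/A_s = d_o²(1−k²)/d_s² = (1−k²)/(1−k⁴)^(2/3) = 0.7936.
Mass saving = 1 − 0.7936 = 20.6 %.

20.6 %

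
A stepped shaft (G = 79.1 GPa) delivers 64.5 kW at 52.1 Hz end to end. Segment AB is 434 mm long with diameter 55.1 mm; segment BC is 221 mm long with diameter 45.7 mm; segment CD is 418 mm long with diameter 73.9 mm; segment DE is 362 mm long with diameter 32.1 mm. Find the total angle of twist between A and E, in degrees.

ω = 2π·52.1 = 327.4 rad/s, so T = P/ω = 64.5×10³ / 327.4 = 197.0 N·m.
J_AB = π(0.0551)⁴/32 = 9.05×10^-7 m⁴; J_BC = π(0.0457)⁴/32 = 4.28×10^-7 m⁴; J_CD = π(0.0739)⁴/32 = 2.93×10^-6 m⁴; J_DE = π(0.0321)⁴/32 = 1.04×10^-7 m⁴.
θ = (T/G)·Σ L_i/J_i = (197.0/79.1×10⁹)·(0.434/9.05×10^-7 + 0.221/4.28×10^-7 + 0.418/2.93×10^-6 + 0.362/1.04×10^-7) = 0.01149 rad.

0.658°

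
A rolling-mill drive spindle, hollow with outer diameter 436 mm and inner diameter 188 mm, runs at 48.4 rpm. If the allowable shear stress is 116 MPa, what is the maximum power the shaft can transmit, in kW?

J = π(d_o⁴ − d_i⁴)/32 = π(0.436⁴ − 0.188⁴)/32 = 3.425×10^-3 m⁴.
T_max = τ_allow·J/r = 1.16×10^8 × 3.425×10^-3 / 0.218 = 1.823e6 N·m.
ω = 2π·48.4/60 = 5.068 rad/s, so P_max = T_max·ω = 9.237×10^6 W.

9240 kW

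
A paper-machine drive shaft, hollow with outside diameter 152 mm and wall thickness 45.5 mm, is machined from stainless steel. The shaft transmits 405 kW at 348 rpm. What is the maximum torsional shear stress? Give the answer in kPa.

ω = 2π·348/60 = 36.44 rad/s, so T = P/ω = 405×10³ / 36.44 = 11110 N·m.
J = π(d_o⁴ − d_i⁴)/32 = π(0.152⁴ − 0.0610⁴)/32 = 5.105×10^-5 m⁴.
τ_max = T·r/J = 11110 × 0.0760 / 5.105×10^-5 = 1.655×10^7 Pa.

16500 kPa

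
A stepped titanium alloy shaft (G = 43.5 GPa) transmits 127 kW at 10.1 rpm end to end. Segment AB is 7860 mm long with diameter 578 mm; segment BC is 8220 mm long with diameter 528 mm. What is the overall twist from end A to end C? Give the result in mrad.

4.95 mrad

ω = 2π·10.1/60 = 1.058 rad/s, so T = P/ω = 127×10³ / 1.058 = 120100 N·m.
J_AB = π(0.578)⁴/32 = 0.0110 m⁴; J_BC = π(0.528)⁴/32 = 7.63×10^-3 m⁴.
θ = (T/G)·Σ L_i/J_i = (120100/43.5×10⁹)·(7.86/0.0110 + 8.22/7.63×10^-3) = 4.954×10^-3 rad.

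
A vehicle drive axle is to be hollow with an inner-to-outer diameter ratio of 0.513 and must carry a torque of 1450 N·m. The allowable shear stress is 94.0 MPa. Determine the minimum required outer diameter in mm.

43.9 mm

For a hollow shaft with d_i/d_o = 0.513: τ_max = 16T/(π d_o³ (1−k⁴)), so d_o = [16T/(π τ_allow (1−k⁴))]^(1/3) = [16·1450/(π·9.40×10^7·0.9307)]^(1/3) = 0.04387 m.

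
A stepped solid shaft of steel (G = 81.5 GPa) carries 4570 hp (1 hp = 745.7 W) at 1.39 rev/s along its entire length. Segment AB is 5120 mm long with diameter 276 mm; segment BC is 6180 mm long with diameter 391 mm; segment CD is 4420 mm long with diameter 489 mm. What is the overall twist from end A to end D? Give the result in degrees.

ω = 2π·1.39 = 8.734 rad/s, so T = P/ω = 4570×745.7 / 8.734 = 390200 N·m.
J_AB = π(0.276)⁴/32 = 5.70×10^-4 m⁴; J_BC = π(0.391)⁴/32 = 2.29×10^-3 m⁴; J_CD = π(0.489)⁴/32 = 5.61×10^-3 m⁴.
θ = (T/G)·Σ L_i/J_i = (390200/81.5×10⁹)·(5.12/5.70×10^-4 + 6.18/2.29×10^-3 + 4.42/5.61×10^-3) = 0.05969 rad.

3.42°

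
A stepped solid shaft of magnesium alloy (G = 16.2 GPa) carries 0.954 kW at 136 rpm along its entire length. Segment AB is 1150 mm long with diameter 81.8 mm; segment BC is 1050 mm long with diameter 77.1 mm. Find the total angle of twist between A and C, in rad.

0.00233 rad

ω = 2π·136/60 = 14.24 rad/s, so T = P/ω = 0.954×10³ / 14.24 = 66.99 N·m.
J_AB = π(0.0818)⁴/32 = 4.40×10^-6 m⁴; J_BC = π(0.0771)⁴/32 = 3.47×10^-6 m⁴.
θ = (T/G)·Σ L_i/J_i = (66.99/16.2×10⁹)·(1.15/4.40×10^-6 + 1.05/3.47×10^-6) = 2.333×10^-3 rad.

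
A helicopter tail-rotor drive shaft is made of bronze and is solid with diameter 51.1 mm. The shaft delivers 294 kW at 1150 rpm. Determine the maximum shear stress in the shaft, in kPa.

ω = 2π·1150/60 = 120.4 rad/s, so T = P/ω = 294×10³ / 120.4 = 2441 N·m.
J = πd⁴/32 = π(0.0511)⁴/32 = 6.694×10^-7 m⁴.
τ_max = T·r/J = 2441 × 0.0255 / 6.694×10^-7 = 9.318×10^7 Pa.

93200 kPa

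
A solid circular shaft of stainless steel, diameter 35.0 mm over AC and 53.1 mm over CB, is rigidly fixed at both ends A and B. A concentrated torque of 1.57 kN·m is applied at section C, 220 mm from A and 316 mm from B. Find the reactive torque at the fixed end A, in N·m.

Compatibility: T_A·a/J_AC = T_B·b/J_CB with T_A + T_B = T₀.
J_AC = 1.47×10^-7 m⁴, J_CB = 7.81×10^-7 m⁴, so T_A = T₀·(J_AC/a)/((J_AC/a)+(J_CB/b)) = 334.9 N·m, T_B = 1235 N·m.

335 N·m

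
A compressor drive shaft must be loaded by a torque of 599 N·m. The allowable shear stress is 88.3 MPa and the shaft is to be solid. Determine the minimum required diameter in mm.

32.6 mm

For a solid shaft τ_max = 16T/(πd³), so d = (16T/(π τ_allow))^(1/3) = (16·599.0/(π·8.83×10^7))^(1/3) = 0.03257 m.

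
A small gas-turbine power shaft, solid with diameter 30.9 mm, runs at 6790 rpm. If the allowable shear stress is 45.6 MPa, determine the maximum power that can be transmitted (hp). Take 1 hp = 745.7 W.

J = πd⁴/32 = π(0.0309)⁴/32 = 8.950×10^-8 m⁴.
T_max = τ_allow·J/r = 4.56×10^7 × 8.950×10^-8 / 0.0154 = 264.2 N·m.
ω = 2π·6790/60 = 711.0 rad/s, so P_max = T_max·ω = 1.878×10^5 W.

252 hp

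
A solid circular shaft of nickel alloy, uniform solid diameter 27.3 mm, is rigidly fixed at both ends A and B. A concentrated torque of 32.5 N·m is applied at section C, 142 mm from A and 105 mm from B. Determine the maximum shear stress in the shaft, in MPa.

4.68 MPa

With uniform GJ and both ends fixed, compatibility θ_AC = θ_CB gives T_A·a = T_B·b, together with T_A + T_B = T₀.
T_A = T₀·b/(a+b) = 32.50·105/247.0 = 13.82 N·m; T_B = 18.68 N·m.
τ in each portion: τ_AC = 3.46×10^6 Pa, τ_CB = 4.68×10^6 Pa; maximum is in CB.
τ_max = T_CB·r/J = 18.68·0.0137/5.45×10^-8 = 4.677×10^6 Pa.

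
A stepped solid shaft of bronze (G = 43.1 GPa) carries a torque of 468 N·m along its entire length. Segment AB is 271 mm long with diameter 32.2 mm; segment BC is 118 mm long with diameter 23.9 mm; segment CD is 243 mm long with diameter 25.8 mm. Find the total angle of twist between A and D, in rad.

0.129 rad

J_AB = π(0.0322)⁴/32 = 1.06×10^-7 m⁴; J_BC = π(0.0239)⁴/32 = 3.20×10^-8 m⁴; J_CD = π(0.0258)⁴/32 = 4.35×10^-8 m⁴.
θ = (T/G)·Σ L_i/J_i = (468.0/43.1×10⁹)·(0.271/1.06×10^-7 + 0.118/3.20×10^-8 + 0.243/4.35×10^-8) = 0.1285 rad.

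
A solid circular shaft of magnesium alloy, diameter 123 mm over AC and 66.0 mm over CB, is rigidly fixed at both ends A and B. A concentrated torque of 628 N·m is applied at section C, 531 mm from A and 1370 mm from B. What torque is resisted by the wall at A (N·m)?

608 N·m

Compatibility: T_A·a/J_AC = T_B·b/J_CB with T_A + T_B = T₀.
J_AC = 2.25×10^-5 m⁴, J_CB = 1.86×10^-6 m⁴, so T_A = T₀·(J_AC/a)/((J_AC/a)+(J_CB/b)) = 608.4 N·m, T_B = 19.55 N·m.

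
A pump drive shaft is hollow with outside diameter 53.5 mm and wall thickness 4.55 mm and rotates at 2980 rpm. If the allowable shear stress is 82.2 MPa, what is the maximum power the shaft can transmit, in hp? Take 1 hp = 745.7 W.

544 hp

J = π(d_o⁴ − d_i⁴)/32 = π(0.0535⁴ − 0.0444⁴)/32 = 4.228×10^-7 m⁴.
T_max = τ_allow·J/r = 8.22×10^7 × 4.228×10^-7 / 0.0267 = 1299 N·m.
ω = 2π·2980/60 = 312.1 rad/s, so P_max = T_max·ω = 4.054×10^5 W.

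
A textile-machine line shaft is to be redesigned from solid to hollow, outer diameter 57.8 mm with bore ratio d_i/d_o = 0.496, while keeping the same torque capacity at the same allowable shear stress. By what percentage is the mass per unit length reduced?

Equal τ_max and T ⇒ the solid shaft needs d_s³ = d_o³(1−k⁴), so d_s = 57.8·(1−0.496⁴)^(1/3) = 56.61 mm.
Area ratio A_h/A_s = d_o²(1−k²)/d_s² = (1−k²)/(1−k⁴)^(2/3) = 0.7860.
Mass saving = 1 − 0.7860 = 21.4 %.

21.4 %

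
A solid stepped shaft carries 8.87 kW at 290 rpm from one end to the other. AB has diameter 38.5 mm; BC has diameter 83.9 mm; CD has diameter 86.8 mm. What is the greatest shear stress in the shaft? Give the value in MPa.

26.1 MPa

ω = 2π·290/60 = 30.37 rad/s, so T = P/ω = 8.87×10³ / 30.37 = 292.1 N·m.
Under the same torque, τ_max = 16T/(πd³) is largest where d is smallest — segment AB (d = 38.5 mm).
τ_max = 16·292.1/(π·(0.0385)³) = 2.607×10^7 Pa.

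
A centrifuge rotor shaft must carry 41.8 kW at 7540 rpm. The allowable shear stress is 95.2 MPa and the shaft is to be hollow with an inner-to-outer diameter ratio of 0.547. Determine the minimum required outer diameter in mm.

14.6 mm

ω = 2π·7540/60 = 789.6 rad/s, so T = P/ω = 41.8×10³ / 789.6 = 52.94 N·m.
For a hollow shaft with d_i/d_o = 0.547: τ_max = 16T/(π d_o³ (1−k⁴)), so d_o = [16T/(π τ_allow (1−k⁴))]^(1/3) = [16·52.94/(π·9.52×10^7·0.9105)]^(1/3) = 0.01460 m.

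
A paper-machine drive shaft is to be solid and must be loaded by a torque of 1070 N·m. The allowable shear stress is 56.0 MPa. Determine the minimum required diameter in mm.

46.0 mm

For a solid shaft τ_max = 16T/(πd³), so d = (16T/(π τ_allow))^(1/3) = (16·1070/(π·5.60×10^7))^(1/3) = 0.04600 m.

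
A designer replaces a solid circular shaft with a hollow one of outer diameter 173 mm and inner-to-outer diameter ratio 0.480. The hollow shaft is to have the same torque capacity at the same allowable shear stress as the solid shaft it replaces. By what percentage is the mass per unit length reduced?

Equal τ_max and T ⇒ the solid shaft needs d_s³ = d_o³(1−k⁴), so d_s = 173·(1−0.480⁴)^(1/3) = 169.9 mm.
Area ratio A_h/A_s = d_o²(1−k²)/d_s² = (1−k²)/(1−k⁴)^(2/3) = 0.7981.
Mass saving = 1 − 0.7981 = 20.2 %.

20.2 %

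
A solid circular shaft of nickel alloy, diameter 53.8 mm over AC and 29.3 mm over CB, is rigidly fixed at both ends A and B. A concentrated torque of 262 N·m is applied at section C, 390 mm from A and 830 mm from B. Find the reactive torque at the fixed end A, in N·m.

252 N·m

Compatibility: T_A·a/J_AC = T_B·b/J_CB with T_A + T_B = T₀.
J_AC = 8.22×10^-7 m⁴, J_CB = 7.24×10^-8 m⁴, so T_A = T₀·(J_AC/a)/((J_AC/a)+(J_CB/b)) = 251.6 N·m, T_B = 10.40 N·m.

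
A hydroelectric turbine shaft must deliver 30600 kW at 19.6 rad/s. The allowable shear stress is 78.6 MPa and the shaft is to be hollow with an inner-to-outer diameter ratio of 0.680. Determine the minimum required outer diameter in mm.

ω = 19.6 rad/s, so T = P/ω = 30600×10³ / 19.60 = 1.561e6 N·m.
For a hollow shaft with d_i/d_o = 0.680: τ_max = 16T/(π d_o³ (1−k⁴)), so d_o = [16T/(π τ_allow (1−k⁴))]^(1/3) = [16·1.561e6/(π·7.86×10^7·0.7862)]^(1/3) = 0.5049 m.

505 mm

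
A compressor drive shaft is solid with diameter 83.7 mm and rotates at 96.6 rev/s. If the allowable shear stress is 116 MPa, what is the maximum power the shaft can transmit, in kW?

8110 kW

J = πd⁴/32 = π(0.0837)⁴/32 = 4.818×10^-6 m⁴.
T_max = τ_allow·J/r = 1.16×10^8 × 4.818×10^-6 / 0.0418 = 13360 N·m.
ω = 2π·96.6 = 607.0 rad/s, so P_max = T_max·ω = 8.106×10^6 W.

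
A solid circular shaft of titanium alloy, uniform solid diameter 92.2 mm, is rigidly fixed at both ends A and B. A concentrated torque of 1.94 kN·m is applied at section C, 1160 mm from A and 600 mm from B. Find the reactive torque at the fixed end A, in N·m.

661 N·m

With uniform GJ and both ends fixed, compatibility θ_AC = θ_CB gives T_A·a = T_B·b, together with T_A + T_B = T₀.
T_A = T₀·b/(a+b) = 1940·600/1760 = 661.4 N·m; T_B = 1279 N·m.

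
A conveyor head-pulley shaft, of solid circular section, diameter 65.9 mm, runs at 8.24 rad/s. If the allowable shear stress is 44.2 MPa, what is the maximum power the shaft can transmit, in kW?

20.5 kW

J = πd⁴/32 = π(0.0659)⁴/32 = 1.852×10^-6 m⁴.
T_max = τ_allow·J/r = 4.42×10^7 × 1.852×10^-6 / 0.0330 = 2484 N·m.
ω = 8.24 rad/s, so P_max = T_max·ω = 2.047×10^4 W.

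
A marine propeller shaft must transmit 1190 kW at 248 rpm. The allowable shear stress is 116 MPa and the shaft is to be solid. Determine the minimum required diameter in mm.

ω = 2π·248/60 = 25.97 rad/s, so T = P/ω = 1190×10³ / 25.97 = 45820 N·m.
For a solid shaft τ_max = 16T/(πd³), so d = (16T/(π τ_allow))^(1/3) = (16·45820/(π·1.16×10^8))^(1/3) = 0.1262 m.

126 mm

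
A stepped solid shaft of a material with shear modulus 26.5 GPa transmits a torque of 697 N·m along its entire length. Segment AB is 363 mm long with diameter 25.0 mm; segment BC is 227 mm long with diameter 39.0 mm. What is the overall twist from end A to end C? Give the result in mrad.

J_AB = π(0.0250)⁴/32 = 3.83×10^-8 m⁴; J_BC = π(0.0390)⁴/32 = 2.27×10^-7 m⁴.
θ = (T/G)·Σ L_i/J_i = (697.0/26.5×10⁹)·(0.363/3.83×10^-8 + 0.227/2.27×10^-7) = 0.2753 rad.

275 mrad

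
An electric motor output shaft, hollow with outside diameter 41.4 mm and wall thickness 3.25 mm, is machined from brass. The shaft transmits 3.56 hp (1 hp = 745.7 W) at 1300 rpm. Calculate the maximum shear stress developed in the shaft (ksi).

0.410 ksi

ω = 2π·1300/60 = 136.1 rad/s, so T = P/ω = 3.56×745.7 / 136.1 = 19.50 N·m.
J = π(d_o⁴ − d_i⁴)/32 = π(0.0414⁴ − 0.0349⁴)/32 = 1.428×10^-7 m⁴.
τ_max = T·r/J = 19.50 × 0.0207 / 1.428×10^-7 = 2.828×10^6 Pa.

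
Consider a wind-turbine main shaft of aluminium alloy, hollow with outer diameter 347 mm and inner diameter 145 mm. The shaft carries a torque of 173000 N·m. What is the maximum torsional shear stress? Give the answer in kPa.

21800 kPa

J = π(d_o⁴ − d_i⁴)/32 = π(0.347⁴ − 0.145⁴)/32 = 1.380×10^-3 m⁴.
τ_max = T·r/J = 173000 × 0.173 / 1.380×10^-3 = 2.175×10^7 Pa.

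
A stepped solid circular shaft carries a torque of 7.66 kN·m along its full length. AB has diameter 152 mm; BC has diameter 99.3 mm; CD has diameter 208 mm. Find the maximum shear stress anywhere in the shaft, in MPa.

39.8 MPa

Under the same torque, τ_max = 16T/(πd³) is largest where d is smallest — segment BC (d = 99.3 mm).
τ_max = 16·7660/(π·(0.0993)³) = 3.984×10^7 Pa.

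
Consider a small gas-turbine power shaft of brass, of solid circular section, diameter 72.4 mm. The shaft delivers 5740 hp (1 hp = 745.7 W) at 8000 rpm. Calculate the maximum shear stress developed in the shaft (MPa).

ω = 2π·8000/60 = 837.8 rad/s, so T = P/ω = 5740×745.7 / 837.8 = 5109 N·m.
J = πd⁴/32 = π(0.0724)⁴/32 = 2.697×10^-6 m⁴.
τ_max = T·r/J = 5109 × 0.0362 / 2.697×10^-6 = 6.857×10^7 Pa.

68.6 MPa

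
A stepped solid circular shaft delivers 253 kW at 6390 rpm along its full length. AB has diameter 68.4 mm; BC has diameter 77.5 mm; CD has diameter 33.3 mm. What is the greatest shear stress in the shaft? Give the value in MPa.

ω = 2π·6390/60 = 669.2 rad/s, so T = P/ω = 253×10³ / 669.2 = 378.1 N·m.
Under the same torque, τ_max = 16T/(πd³) is largest where d is smallest — segment CD (d = 33.3 mm).
τ_max = 16·378.1/(π·(0.0333)³) = 5.215×10^7 Pa.

52.1 MPa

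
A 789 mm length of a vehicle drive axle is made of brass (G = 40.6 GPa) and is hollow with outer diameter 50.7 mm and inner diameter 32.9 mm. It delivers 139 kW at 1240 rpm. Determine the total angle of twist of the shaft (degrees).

2.23°

ω = 2π·1240/60 = 129.9 rad/s, so T = P/ω = 139×10³ / 129.9 = 1070 N·m.
J = π(d_o⁴ − d_i⁴)/32 = π(0.0507⁴ − 0.0329⁴)/32 = 5.337×10^-7 m⁴.
θ = T·L/(G·J) = 1070 × 0.789 / (40.6×10⁹ × 5.337×10^-7) = 0.03898 rad.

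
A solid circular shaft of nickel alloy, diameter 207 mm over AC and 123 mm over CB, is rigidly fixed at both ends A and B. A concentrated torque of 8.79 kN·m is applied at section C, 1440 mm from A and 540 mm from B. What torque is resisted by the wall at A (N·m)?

Compatibility: T_A·a/J_AC = T_B·b/J_CB with T_A + T_B = T₀.
J_AC = 1.80×10^-4 m⁴, J_CB = 2.25×10^-5 m⁴, so T_A = T₀·(J_AC/a)/((J_AC/a)+(J_CB/b)) = 6597 N·m, T_B = 2193 N·m.

6600 N·m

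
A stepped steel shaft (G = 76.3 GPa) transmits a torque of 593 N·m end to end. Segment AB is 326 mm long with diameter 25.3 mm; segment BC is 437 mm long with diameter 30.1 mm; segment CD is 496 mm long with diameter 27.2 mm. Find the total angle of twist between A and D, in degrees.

J_AB = π(0.0253)⁴/32 = 4.02×10^-8 m⁴; J_BC = π(0.0301)⁴/32 = 8.06×10^-8 m⁴; J_CD = π(0.0272)⁴/32 = 5.37×10^-8 m⁴.
θ = (T/G)·Σ L_i/J_i = (593.0/76.3×10⁹)·(0.326/4.02×10^-8 + 0.437/8.06×10^-8 + 0.496/5.37×10^-8) = 0.1769 rad.

10.1°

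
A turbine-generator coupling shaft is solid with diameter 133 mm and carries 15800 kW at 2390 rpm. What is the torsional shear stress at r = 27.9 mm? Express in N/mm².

57.3 N/mm²

ω = 2π·2390/60 = 250.3 rad/s, so T = P/ω = 15800×10³ / 250.3 = 63130 N·m.
J = πd⁴/32 = π(0.133)⁴/32 = 3.072×10^-5 m⁴.
Shear stress varies linearly with radius: τ = T·r/J = 63130 × 0.0279 / 3.072×10^-5 = 5.734×10^7 Pa.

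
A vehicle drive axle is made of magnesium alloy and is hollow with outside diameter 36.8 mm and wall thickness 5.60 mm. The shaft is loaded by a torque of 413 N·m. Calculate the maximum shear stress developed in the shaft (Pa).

J = π(d_o⁴ − d_i⁴)/32 = π(0.0368⁴ − 0.0256⁴)/32 = 1.379×10^-7 m⁴.
τ_max = T·r/J = 413.0 × 0.0184 / 1.379×10^-7 = 5.511×10^7 Pa.

5.51e7 Pa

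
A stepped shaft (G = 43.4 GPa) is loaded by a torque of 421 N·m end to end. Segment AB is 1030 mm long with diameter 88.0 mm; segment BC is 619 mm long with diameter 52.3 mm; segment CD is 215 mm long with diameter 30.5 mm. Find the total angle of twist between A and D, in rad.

J_AB = π(0.0880)⁴/32 = 5.89×10^-6 m⁴; J_BC = π(0.0523)⁴/32 = 7.35×10^-7 m⁴; J_CD = π(0.0305)⁴/32 = 8.50×10^-8 m⁴.
θ = (T/G)·Σ L_i/J_i = (421.0/43.4×10⁹)·(1.03/5.89×10^-6 + 0.619/7.35×10^-7 + 0.215/8.50×10^-8) = 0.03442 rad.

0.0344 rad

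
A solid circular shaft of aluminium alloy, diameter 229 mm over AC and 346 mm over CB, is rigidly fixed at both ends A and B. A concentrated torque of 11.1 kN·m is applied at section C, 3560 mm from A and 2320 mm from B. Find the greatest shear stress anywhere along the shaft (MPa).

1.21 MPa

Compatibility: T_A·a/J_AC = T_B·b/J_CB with T_A + T_B = T₀.
J_AC = 2.70×10^-4 m⁴, J_CB = 1.41×10^-3 m⁴, so T_A = T₀·(J_AC/a)/((J_AC/a)+(J_CB/b)) = 1234 N·m, T_B = 9866 N·m.
τ in each portion: τ_AC = 5.23×10^5 Pa, τ_CB = 1.21×10^6 Pa; maximum is in CB.
τ_max = T_CB·r/J = 9866·0.173/1.41×10^-3 = 1.213×10^6 Pa.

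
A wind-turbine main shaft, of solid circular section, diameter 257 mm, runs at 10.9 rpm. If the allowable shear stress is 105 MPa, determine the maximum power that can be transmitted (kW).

399 kW

J = πd⁴/32 = π(0.257)⁴/32 = 4.283×10^-4 m⁴.
T_max = τ_allow·J/r = 1.05×10^8 × 4.283×10^-4 / 0.129 = 350000 N·m.
ω = 2π·10.9/60 = 1.141 rad/s, so P_max = T_max·ω = 3.995×10^5 W.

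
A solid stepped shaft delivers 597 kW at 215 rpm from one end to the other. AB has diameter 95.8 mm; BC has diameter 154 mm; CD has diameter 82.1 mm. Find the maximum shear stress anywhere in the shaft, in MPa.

244 MPa

ω = 2π·215/60 = 22.51 rad/s, so T = P/ω = 597×10³ / 22.51 = 26520 N·m.
Under the same torque, τ_max = 16T/(πd³) is largest where d is smallest — segment CD (d = 82.1 mm).
τ_max = 16·26520/(π·(0.0821)³) = 2.440×10^8 Pa.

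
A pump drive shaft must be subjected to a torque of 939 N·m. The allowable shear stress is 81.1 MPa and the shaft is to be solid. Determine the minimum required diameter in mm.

38.9 mm

For a solid shaft τ_max = 16T/(πd³), so d = (16T/(π τ_allow))^(1/3) = (16·939.0/(π·8.11×10^7))^(1/3) = 0.03892 m.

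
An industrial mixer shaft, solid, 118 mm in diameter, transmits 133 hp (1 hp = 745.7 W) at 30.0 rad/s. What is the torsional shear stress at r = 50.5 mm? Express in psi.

ω = 30.0 rad/s, so T = P/ω = 133×745.7 / 30.00 = 3306 N·m.
J = πd⁴/32 = π(0.118)⁴/32 = 1.903×10^-5 m⁴.
Shear stress varies linearly with radius: τ = T·r/J = 3306 × 0.0505 / 1.903×10^-5 = 8.771×10^6 Pa.

1270 psi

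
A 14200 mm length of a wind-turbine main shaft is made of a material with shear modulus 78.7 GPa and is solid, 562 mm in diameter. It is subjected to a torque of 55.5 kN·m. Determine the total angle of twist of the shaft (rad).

J = πd⁴/32 = π(0.562)⁴/32 = 9.794×10^-3 m⁴.
θ = T·L/(G·J) = 55500 × 14.2 / (78.7×10⁹ × 9.794×10^-3) = 1.022×10^-3 rad.

0.00102 rad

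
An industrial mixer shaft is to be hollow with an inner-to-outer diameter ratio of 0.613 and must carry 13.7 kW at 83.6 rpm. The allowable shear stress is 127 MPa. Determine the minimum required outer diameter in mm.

ω = 2π·83.6/60 = 8.755 rad/s, so T = P/ω = 13.7×10³ / 8.755 = 1565 N·m.
For a hollow shaft with d_i/d_o = 0.613: τ_max = 16T/(π d_o³ (1−k⁴)), so d_o = [16T/(π τ_allow (1−k⁴))]^(1/3) = [16·1565/(π·1.27×10^8·0.8588)]^(1/3) = 0.04181 m.

41.8 mm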